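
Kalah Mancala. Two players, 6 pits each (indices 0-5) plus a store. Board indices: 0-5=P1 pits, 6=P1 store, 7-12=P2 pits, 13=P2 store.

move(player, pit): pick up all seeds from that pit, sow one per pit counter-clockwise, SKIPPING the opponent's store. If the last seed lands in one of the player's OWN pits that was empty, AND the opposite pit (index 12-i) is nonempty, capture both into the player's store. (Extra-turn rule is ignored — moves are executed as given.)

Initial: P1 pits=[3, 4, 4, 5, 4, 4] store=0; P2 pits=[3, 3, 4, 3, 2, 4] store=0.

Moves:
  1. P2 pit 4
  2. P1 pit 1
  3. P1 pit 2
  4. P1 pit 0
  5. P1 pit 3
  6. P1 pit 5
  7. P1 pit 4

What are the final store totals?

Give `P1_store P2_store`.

Move 1: P2 pit4 -> P1=[3,4,4,5,4,4](0) P2=[3,3,4,3,0,5](1)
Move 2: P1 pit1 -> P1=[3,0,5,6,5,5](0) P2=[3,3,4,3,0,5](1)
Move 3: P1 pit2 -> P1=[3,0,0,7,6,6](1) P2=[4,3,4,3,0,5](1)
Move 4: P1 pit0 -> P1=[0,1,1,8,6,6](1) P2=[4,3,4,3,0,5](1)
Move 5: P1 pit3 -> P1=[0,1,1,0,7,7](2) P2=[5,4,5,4,1,5](1)
Move 6: P1 pit5 -> P1=[0,1,1,0,7,0](3) P2=[6,5,6,5,2,6](1)
Move 7: P1 pit4 -> P1=[0,1,1,0,0,1](4) P2=[7,6,7,6,3,6](1)

Answer: 4 1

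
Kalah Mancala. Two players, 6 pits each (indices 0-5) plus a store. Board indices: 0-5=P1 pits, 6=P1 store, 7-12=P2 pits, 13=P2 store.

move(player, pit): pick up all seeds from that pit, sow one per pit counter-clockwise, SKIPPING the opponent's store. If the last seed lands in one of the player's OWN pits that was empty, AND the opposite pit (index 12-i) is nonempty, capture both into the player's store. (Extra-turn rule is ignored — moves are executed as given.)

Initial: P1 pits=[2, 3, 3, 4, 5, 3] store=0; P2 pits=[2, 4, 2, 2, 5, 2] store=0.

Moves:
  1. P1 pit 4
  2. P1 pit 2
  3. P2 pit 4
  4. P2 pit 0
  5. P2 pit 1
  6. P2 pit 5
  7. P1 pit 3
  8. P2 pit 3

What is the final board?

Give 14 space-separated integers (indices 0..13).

Move 1: P1 pit4 -> P1=[2,3,3,4,0,4](1) P2=[3,5,3,2,5,2](0)
Move 2: P1 pit2 -> P1=[2,3,0,5,1,5](1) P2=[3,5,3,2,5,2](0)
Move 3: P2 pit4 -> P1=[3,4,1,5,1,5](1) P2=[3,5,3,2,0,3](1)
Move 4: P2 pit0 -> P1=[3,4,1,5,1,5](1) P2=[0,6,4,3,0,3](1)
Move 5: P2 pit1 -> P1=[4,4,1,5,1,5](1) P2=[0,0,5,4,1,4](2)
Move 6: P2 pit5 -> P1=[5,5,2,5,1,5](1) P2=[0,0,5,4,1,0](3)
Move 7: P1 pit3 -> P1=[5,5,2,0,2,6](2) P2=[1,1,5,4,1,0](3)
Move 8: P2 pit3 -> P1=[6,5,2,0,2,6](2) P2=[1,1,5,0,2,1](4)

Answer: 6 5 2 0 2 6 2 1 1 5 0 2 1 4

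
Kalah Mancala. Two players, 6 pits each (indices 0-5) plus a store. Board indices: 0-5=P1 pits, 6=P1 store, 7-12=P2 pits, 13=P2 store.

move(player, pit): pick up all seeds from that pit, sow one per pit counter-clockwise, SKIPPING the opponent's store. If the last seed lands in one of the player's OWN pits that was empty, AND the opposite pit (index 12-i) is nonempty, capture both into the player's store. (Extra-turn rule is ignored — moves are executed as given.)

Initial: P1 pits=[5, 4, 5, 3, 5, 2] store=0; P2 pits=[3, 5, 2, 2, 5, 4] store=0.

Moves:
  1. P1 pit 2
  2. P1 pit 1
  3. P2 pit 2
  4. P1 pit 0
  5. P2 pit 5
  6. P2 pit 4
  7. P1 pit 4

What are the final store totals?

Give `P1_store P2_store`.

Move 1: P1 pit2 -> P1=[5,4,0,4,6,3](1) P2=[4,5,2,2,5,4](0)
Move 2: P1 pit1 -> P1=[5,0,1,5,7,4](1) P2=[4,5,2,2,5,4](0)
Move 3: P2 pit2 -> P1=[5,0,1,5,7,4](1) P2=[4,5,0,3,6,4](0)
Move 4: P1 pit0 -> P1=[0,1,2,6,8,5](1) P2=[4,5,0,3,6,4](0)
Move 5: P2 pit5 -> P1=[1,2,3,6,8,5](1) P2=[4,5,0,3,6,0](1)
Move 6: P2 pit4 -> P1=[2,3,4,7,8,5](1) P2=[4,5,0,3,0,1](2)
Move 7: P1 pit4 -> P1=[2,3,4,7,0,6](2) P2=[5,6,1,4,1,2](2)

Answer: 2 2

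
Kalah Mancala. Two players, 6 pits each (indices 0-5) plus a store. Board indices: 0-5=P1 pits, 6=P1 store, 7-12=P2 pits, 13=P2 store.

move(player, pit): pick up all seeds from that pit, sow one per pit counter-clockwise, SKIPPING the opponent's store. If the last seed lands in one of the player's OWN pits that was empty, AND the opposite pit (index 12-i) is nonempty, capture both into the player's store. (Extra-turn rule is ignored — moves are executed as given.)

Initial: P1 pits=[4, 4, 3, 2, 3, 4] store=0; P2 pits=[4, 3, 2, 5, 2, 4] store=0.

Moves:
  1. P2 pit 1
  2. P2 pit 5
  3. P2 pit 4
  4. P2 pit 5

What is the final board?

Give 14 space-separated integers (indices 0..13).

Answer: 6 5 4 2 3 4 0 4 0 3 6 0 0 3

Derivation:
Move 1: P2 pit1 -> P1=[4,4,3,2,3,4](0) P2=[4,0,3,6,3,4](0)
Move 2: P2 pit5 -> P1=[5,5,4,2,3,4](0) P2=[4,0,3,6,3,0](1)
Move 3: P2 pit4 -> P1=[6,5,4,2,3,4](0) P2=[4,0,3,6,0,1](2)
Move 4: P2 pit5 -> P1=[6,5,4,2,3,4](0) P2=[4,0,3,6,0,0](3)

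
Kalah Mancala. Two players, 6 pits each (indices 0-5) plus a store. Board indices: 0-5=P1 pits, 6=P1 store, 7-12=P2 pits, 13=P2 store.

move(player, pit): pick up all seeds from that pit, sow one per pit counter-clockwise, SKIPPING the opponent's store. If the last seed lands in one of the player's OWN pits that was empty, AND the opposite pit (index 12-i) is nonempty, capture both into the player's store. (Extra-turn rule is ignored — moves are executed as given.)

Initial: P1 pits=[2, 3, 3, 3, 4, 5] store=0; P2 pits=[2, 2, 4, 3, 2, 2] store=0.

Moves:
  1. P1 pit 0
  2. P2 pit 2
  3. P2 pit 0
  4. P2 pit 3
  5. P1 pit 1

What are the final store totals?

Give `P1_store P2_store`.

Move 1: P1 pit0 -> P1=[0,4,4,3,4,5](0) P2=[2,2,4,3,2,2](0)
Move 2: P2 pit2 -> P1=[0,4,4,3,4,5](0) P2=[2,2,0,4,3,3](1)
Move 3: P2 pit0 -> P1=[0,4,4,0,4,5](0) P2=[0,3,0,4,3,3](5)
Move 4: P2 pit3 -> P1=[1,4,4,0,4,5](0) P2=[0,3,0,0,4,4](6)
Move 5: P1 pit1 -> P1=[1,0,5,1,5,6](0) P2=[0,3,0,0,4,4](6)

Answer: 0 6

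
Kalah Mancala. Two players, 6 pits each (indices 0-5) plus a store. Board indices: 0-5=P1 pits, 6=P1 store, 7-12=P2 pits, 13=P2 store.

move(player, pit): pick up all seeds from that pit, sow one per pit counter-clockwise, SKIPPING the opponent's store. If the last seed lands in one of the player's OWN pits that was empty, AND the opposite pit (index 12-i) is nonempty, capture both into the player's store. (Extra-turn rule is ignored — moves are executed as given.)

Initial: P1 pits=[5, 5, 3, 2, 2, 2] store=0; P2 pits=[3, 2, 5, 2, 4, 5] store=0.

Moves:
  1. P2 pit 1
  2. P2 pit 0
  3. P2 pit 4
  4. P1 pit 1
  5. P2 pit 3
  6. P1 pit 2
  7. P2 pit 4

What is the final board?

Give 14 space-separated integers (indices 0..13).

Move 1: P2 pit1 -> P1=[5,5,3,2,2,2](0) P2=[3,0,6,3,4,5](0)
Move 2: P2 pit0 -> P1=[5,5,3,2,2,2](0) P2=[0,1,7,4,4,5](0)
Move 3: P2 pit4 -> P1=[6,6,3,2,2,2](0) P2=[0,1,7,4,0,6](1)
Move 4: P1 pit1 -> P1=[6,0,4,3,3,3](1) P2=[1,1,7,4,0,6](1)
Move 5: P2 pit3 -> P1=[7,0,4,3,3,3](1) P2=[1,1,7,0,1,7](2)
Move 6: P1 pit2 -> P1=[7,0,0,4,4,4](2) P2=[1,1,7,0,1,7](2)
Move 7: P2 pit4 -> P1=[7,0,0,4,4,4](2) P2=[1,1,7,0,0,8](2)

Answer: 7 0 0 4 4 4 2 1 1 7 0 0 8 2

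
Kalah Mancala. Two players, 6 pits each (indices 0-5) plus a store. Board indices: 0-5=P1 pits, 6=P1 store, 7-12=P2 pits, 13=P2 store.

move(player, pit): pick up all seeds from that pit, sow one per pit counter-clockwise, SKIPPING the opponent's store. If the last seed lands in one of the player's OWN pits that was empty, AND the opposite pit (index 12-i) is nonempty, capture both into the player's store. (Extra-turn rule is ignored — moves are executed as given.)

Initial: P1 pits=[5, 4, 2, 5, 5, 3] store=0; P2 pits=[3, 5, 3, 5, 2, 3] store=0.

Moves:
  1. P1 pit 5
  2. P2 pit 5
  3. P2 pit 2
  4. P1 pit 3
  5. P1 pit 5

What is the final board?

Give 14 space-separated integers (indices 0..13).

Move 1: P1 pit5 -> P1=[5,4,2,5,5,0](1) P2=[4,6,3,5,2,3](0)
Move 2: P2 pit5 -> P1=[6,5,2,5,5,0](1) P2=[4,6,3,5,2,0](1)
Move 3: P2 pit2 -> P1=[0,5,2,5,5,0](1) P2=[4,6,0,6,3,0](8)
Move 4: P1 pit3 -> P1=[0,5,2,0,6,1](2) P2=[5,7,0,6,3,0](8)
Move 5: P1 pit5 -> P1=[0,5,2,0,6,0](3) P2=[5,7,0,6,3,0](8)

Answer: 0 5 2 0 6 0 3 5 7 0 6 3 0 8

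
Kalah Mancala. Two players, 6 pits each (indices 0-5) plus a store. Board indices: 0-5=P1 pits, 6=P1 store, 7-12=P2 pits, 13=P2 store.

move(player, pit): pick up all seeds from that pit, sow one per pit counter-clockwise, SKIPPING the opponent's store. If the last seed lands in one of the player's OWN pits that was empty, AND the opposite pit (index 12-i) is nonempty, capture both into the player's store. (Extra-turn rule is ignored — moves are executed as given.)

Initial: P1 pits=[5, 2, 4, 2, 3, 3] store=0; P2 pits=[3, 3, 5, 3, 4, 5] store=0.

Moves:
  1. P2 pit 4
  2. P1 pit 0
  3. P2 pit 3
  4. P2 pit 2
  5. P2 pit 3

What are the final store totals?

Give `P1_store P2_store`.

Answer: 1 3

Derivation:
Move 1: P2 pit4 -> P1=[6,3,4,2,3,3](0) P2=[3,3,5,3,0,6](1)
Move 2: P1 pit0 -> P1=[0,4,5,3,4,4](1) P2=[3,3,5,3,0,6](1)
Move 3: P2 pit3 -> P1=[0,4,5,3,4,4](1) P2=[3,3,5,0,1,7](2)
Move 4: P2 pit2 -> P1=[1,4,5,3,4,4](1) P2=[3,3,0,1,2,8](3)
Move 5: P2 pit3 -> P1=[1,4,5,3,4,4](1) P2=[3,3,0,0,3,8](3)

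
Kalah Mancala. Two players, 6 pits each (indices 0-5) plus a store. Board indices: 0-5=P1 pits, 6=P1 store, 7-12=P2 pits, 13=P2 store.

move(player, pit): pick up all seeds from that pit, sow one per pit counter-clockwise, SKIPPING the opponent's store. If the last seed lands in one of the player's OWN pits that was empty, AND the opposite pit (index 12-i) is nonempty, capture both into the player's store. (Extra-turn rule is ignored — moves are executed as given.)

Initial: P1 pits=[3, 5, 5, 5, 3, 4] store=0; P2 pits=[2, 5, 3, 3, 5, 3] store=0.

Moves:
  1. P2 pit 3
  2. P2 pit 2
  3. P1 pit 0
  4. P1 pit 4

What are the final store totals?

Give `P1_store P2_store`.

Answer: 1 1

Derivation:
Move 1: P2 pit3 -> P1=[3,5,5,5,3,4](0) P2=[2,5,3,0,6,4](1)
Move 2: P2 pit2 -> P1=[3,5,5,5,3,4](0) P2=[2,5,0,1,7,5](1)
Move 3: P1 pit0 -> P1=[0,6,6,6,3,4](0) P2=[2,5,0,1,7,5](1)
Move 4: P1 pit4 -> P1=[0,6,6,6,0,5](1) P2=[3,5,0,1,7,5](1)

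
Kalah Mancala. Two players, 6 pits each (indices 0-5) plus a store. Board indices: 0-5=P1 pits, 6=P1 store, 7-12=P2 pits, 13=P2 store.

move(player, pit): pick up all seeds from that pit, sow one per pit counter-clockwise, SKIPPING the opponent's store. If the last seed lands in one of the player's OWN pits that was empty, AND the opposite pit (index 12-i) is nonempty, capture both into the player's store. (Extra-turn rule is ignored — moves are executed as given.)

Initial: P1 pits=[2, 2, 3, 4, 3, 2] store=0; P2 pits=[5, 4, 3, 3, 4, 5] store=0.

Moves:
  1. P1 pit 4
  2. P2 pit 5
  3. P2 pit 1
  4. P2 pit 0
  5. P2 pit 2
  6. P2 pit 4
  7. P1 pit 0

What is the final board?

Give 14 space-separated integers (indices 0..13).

Answer: 0 5 6 6 1 3 1 0 1 0 6 0 3 8

Derivation:
Move 1: P1 pit4 -> P1=[2,2,3,4,0,3](1) P2=[6,4,3,3,4,5](0)
Move 2: P2 pit5 -> P1=[3,3,4,5,0,3](1) P2=[6,4,3,3,4,0](1)
Move 3: P2 pit1 -> P1=[0,3,4,5,0,3](1) P2=[6,0,4,4,5,0](5)
Move 4: P2 pit0 -> P1=[0,3,4,5,0,3](1) P2=[0,1,5,5,6,1](6)
Move 5: P2 pit2 -> P1=[1,3,4,5,0,3](1) P2=[0,1,0,6,7,2](7)
Move 6: P2 pit4 -> P1=[2,4,5,6,1,3](1) P2=[0,1,0,6,0,3](8)
Move 7: P1 pit0 -> P1=[0,5,6,6,1,3](1) P2=[0,1,0,6,0,3](8)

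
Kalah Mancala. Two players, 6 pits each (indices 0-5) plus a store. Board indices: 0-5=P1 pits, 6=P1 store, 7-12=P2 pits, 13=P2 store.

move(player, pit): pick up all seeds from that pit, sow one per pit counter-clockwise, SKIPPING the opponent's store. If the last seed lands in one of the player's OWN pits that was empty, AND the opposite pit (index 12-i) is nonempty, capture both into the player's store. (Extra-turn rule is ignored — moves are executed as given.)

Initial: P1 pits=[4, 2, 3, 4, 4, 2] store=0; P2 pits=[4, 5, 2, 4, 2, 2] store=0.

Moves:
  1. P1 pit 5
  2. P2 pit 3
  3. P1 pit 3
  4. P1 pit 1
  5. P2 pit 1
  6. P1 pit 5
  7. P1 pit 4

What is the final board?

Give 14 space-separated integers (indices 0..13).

Answer: 5 0 4 0 0 1 7 7 1 2 1 4 4 2

Derivation:
Move 1: P1 pit5 -> P1=[4,2,3,4,4,0](1) P2=[5,5,2,4,2,2](0)
Move 2: P2 pit3 -> P1=[5,2,3,4,4,0](1) P2=[5,5,2,0,3,3](1)
Move 3: P1 pit3 -> P1=[5,2,3,0,5,1](2) P2=[6,5,2,0,3,3](1)
Move 4: P1 pit1 -> P1=[5,0,4,0,5,1](5) P2=[6,5,0,0,3,3](1)
Move 5: P2 pit1 -> P1=[5,0,4,0,5,1](5) P2=[6,0,1,1,4,4](2)
Move 6: P1 pit5 -> P1=[5,0,4,0,5,0](6) P2=[6,0,1,1,4,4](2)
Move 7: P1 pit4 -> P1=[5,0,4,0,0,1](7) P2=[7,1,2,1,4,4](2)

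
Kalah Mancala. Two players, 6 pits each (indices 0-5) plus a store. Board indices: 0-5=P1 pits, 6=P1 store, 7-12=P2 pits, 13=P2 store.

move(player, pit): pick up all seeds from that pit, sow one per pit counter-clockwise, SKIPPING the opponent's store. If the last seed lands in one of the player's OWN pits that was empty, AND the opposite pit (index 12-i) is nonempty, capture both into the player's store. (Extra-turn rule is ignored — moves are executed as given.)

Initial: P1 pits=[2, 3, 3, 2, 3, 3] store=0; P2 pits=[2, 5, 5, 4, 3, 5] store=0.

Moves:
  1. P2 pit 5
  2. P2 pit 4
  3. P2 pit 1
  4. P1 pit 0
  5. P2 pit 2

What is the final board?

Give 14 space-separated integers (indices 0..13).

Answer: 1 6 5 4 4 3 0 2 0 0 6 2 3 4

Derivation:
Move 1: P2 pit5 -> P1=[3,4,4,3,3,3](0) P2=[2,5,5,4,3,0](1)
Move 2: P2 pit4 -> P1=[4,4,4,3,3,3](0) P2=[2,5,5,4,0,1](2)
Move 3: P2 pit1 -> P1=[4,4,4,3,3,3](0) P2=[2,0,6,5,1,2](3)
Move 4: P1 pit0 -> P1=[0,5,5,4,4,3](0) P2=[2,0,6,5,1,2](3)
Move 5: P2 pit2 -> P1=[1,6,5,4,4,3](0) P2=[2,0,0,6,2,3](4)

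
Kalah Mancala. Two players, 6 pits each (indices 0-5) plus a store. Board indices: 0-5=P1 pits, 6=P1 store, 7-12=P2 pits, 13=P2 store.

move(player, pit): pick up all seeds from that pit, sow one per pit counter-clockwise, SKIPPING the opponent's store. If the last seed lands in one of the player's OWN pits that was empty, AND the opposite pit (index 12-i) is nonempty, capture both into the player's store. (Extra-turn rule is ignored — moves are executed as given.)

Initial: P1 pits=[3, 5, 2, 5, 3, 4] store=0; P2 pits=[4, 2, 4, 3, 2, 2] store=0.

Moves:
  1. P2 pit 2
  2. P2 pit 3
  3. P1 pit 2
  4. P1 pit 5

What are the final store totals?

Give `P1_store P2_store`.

Move 1: P2 pit2 -> P1=[3,5,2,5,3,4](0) P2=[4,2,0,4,3,3](1)
Move 2: P2 pit3 -> P1=[4,5,2,5,3,4](0) P2=[4,2,0,0,4,4](2)
Move 3: P1 pit2 -> P1=[4,5,0,6,4,4](0) P2=[4,2,0,0,4,4](2)
Move 4: P1 pit5 -> P1=[4,5,0,6,4,0](1) P2=[5,3,1,0,4,4](2)

Answer: 1 2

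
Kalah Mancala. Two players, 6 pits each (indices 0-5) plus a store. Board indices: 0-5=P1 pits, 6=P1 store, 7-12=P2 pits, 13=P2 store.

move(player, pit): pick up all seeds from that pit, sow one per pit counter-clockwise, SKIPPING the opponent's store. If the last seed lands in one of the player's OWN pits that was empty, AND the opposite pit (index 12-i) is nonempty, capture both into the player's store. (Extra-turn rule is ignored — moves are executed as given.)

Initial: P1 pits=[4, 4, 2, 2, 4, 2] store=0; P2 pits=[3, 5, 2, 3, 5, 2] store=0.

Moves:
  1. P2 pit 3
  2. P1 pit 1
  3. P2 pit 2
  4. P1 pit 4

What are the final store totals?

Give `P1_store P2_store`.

Move 1: P2 pit3 -> P1=[4,4,2,2,4,2](0) P2=[3,5,2,0,6,3](1)
Move 2: P1 pit1 -> P1=[4,0,3,3,5,3](0) P2=[3,5,2,0,6,3](1)
Move 3: P2 pit2 -> P1=[4,0,3,3,5,3](0) P2=[3,5,0,1,7,3](1)
Move 4: P1 pit4 -> P1=[4,0,3,3,0,4](1) P2=[4,6,1,1,7,3](1)

Answer: 1 1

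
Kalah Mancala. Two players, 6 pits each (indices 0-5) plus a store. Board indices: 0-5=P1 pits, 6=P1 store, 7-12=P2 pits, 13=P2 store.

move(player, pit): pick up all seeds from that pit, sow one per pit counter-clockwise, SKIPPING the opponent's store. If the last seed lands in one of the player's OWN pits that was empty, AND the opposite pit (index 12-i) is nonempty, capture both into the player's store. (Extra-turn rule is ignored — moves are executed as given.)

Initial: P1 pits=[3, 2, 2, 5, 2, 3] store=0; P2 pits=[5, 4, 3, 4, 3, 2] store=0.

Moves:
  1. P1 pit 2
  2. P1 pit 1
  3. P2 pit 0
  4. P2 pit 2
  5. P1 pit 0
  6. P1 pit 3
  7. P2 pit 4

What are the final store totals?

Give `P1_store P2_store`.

Answer: 1 2

Derivation:
Move 1: P1 pit2 -> P1=[3,2,0,6,3,3](0) P2=[5,4,3,4,3,2](0)
Move 2: P1 pit1 -> P1=[3,0,1,7,3,3](0) P2=[5,4,3,4,3,2](0)
Move 3: P2 pit0 -> P1=[3,0,1,7,3,3](0) P2=[0,5,4,5,4,3](0)
Move 4: P2 pit2 -> P1=[3,0,1,7,3,3](0) P2=[0,5,0,6,5,4](1)
Move 5: P1 pit0 -> P1=[0,1,2,8,3,3](0) P2=[0,5,0,6,5,4](1)
Move 6: P1 pit3 -> P1=[0,1,2,0,4,4](1) P2=[1,6,1,7,6,4](1)
Move 7: P2 pit4 -> P1=[1,2,3,1,4,4](1) P2=[1,6,1,7,0,5](2)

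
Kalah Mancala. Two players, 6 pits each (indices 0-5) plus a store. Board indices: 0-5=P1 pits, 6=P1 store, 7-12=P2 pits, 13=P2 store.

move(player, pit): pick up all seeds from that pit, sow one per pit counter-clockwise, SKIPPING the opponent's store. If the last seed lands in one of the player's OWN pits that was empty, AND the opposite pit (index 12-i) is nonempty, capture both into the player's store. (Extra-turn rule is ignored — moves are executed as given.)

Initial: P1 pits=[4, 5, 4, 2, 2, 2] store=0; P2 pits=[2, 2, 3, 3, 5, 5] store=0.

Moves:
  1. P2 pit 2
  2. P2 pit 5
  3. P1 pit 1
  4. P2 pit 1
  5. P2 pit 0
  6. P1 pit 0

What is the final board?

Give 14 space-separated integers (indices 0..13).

Move 1: P2 pit2 -> P1=[4,5,4,2,2,2](0) P2=[2,2,0,4,6,6](0)
Move 2: P2 pit5 -> P1=[5,6,5,3,3,2](0) P2=[2,2,0,4,6,0](1)
Move 3: P1 pit1 -> P1=[5,0,6,4,4,3](1) P2=[3,2,0,4,6,0](1)
Move 4: P2 pit1 -> P1=[5,0,6,4,4,3](1) P2=[3,0,1,5,6,0](1)
Move 5: P2 pit0 -> P1=[5,0,6,4,4,3](1) P2=[0,1,2,6,6,0](1)
Move 6: P1 pit0 -> P1=[0,1,7,5,5,4](1) P2=[0,1,2,6,6,0](1)

Answer: 0 1 7 5 5 4 1 0 1 2 6 6 0 1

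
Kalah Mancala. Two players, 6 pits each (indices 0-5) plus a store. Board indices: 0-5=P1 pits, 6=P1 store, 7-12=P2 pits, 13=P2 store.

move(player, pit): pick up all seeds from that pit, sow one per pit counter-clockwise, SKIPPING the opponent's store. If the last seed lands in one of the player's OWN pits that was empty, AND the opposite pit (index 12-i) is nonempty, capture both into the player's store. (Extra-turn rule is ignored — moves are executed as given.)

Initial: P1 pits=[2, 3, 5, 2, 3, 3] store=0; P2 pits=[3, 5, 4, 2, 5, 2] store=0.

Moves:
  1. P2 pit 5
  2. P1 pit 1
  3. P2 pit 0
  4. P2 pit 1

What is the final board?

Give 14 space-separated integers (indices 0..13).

Answer: 4 0 6 3 4 3 0 0 0 6 4 6 1 2

Derivation:
Move 1: P2 pit5 -> P1=[3,3,5,2,3,3](0) P2=[3,5,4,2,5,0](1)
Move 2: P1 pit1 -> P1=[3,0,6,3,4,3](0) P2=[3,5,4,2,5,0](1)
Move 3: P2 pit0 -> P1=[3,0,6,3,4,3](0) P2=[0,6,5,3,5,0](1)
Move 4: P2 pit1 -> P1=[4,0,6,3,4,3](0) P2=[0,0,6,4,6,1](2)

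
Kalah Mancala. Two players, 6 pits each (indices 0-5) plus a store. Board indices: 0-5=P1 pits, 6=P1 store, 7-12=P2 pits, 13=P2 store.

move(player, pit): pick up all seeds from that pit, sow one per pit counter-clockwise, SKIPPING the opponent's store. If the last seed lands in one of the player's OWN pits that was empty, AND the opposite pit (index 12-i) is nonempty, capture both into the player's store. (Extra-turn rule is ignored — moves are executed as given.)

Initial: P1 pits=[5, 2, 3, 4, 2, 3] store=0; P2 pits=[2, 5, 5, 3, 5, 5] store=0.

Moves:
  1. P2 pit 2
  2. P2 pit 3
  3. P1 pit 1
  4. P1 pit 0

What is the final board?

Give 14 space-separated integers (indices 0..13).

Move 1: P2 pit2 -> P1=[6,2,3,4,2,3](0) P2=[2,5,0,4,6,6](1)
Move 2: P2 pit3 -> P1=[7,2,3,4,2,3](0) P2=[2,5,0,0,7,7](2)
Move 3: P1 pit1 -> P1=[7,0,4,5,2,3](0) P2=[2,5,0,0,7,7](2)
Move 4: P1 pit0 -> P1=[0,1,5,6,3,4](1) P2=[3,5,0,0,7,7](2)

Answer: 0 1 5 6 3 4 1 3 5 0 0 7 7 2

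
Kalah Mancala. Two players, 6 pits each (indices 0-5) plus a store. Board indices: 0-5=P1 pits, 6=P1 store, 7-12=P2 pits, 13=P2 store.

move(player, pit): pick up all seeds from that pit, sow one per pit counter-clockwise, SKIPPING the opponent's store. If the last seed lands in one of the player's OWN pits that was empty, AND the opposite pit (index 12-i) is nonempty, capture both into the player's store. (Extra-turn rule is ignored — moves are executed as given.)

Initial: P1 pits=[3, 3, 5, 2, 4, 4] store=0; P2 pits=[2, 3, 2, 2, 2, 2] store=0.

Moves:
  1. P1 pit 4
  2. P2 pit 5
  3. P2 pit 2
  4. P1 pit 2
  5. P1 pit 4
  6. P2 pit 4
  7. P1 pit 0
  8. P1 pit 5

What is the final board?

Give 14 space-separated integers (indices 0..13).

Move 1: P1 pit4 -> P1=[3,3,5,2,0,5](1) P2=[3,4,2,2,2,2](0)
Move 2: P2 pit5 -> P1=[4,3,5,2,0,5](1) P2=[3,4,2,2,2,0](1)
Move 3: P2 pit2 -> P1=[4,3,5,2,0,5](1) P2=[3,4,0,3,3,0](1)
Move 4: P1 pit2 -> P1=[4,3,0,3,1,6](2) P2=[4,4,0,3,3,0](1)
Move 5: P1 pit4 -> P1=[4,3,0,3,0,7](2) P2=[4,4,0,3,3,0](1)
Move 6: P2 pit4 -> P1=[5,3,0,3,0,7](2) P2=[4,4,0,3,0,1](2)
Move 7: P1 pit0 -> P1=[0,4,1,4,1,8](2) P2=[4,4,0,3,0,1](2)
Move 8: P1 pit5 -> P1=[0,4,1,4,1,0](6) P2=[5,5,1,4,1,0](2)

Answer: 0 4 1 4 1 0 6 5 5 1 4 1 0 2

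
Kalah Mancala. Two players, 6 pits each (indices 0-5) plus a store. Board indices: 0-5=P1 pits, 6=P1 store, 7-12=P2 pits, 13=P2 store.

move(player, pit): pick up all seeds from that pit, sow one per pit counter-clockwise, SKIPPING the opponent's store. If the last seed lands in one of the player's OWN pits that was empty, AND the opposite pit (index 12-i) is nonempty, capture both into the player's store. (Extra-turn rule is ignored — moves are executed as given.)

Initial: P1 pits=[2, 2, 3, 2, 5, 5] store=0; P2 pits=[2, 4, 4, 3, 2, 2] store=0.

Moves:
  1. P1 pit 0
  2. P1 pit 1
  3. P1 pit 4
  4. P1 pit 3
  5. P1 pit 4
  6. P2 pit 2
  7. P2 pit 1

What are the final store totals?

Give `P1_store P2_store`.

Answer: 2 2

Derivation:
Move 1: P1 pit0 -> P1=[0,3,4,2,5,5](0) P2=[2,4,4,3,2,2](0)
Move 2: P1 pit1 -> P1=[0,0,5,3,6,5](0) P2=[2,4,4,3,2,2](0)
Move 3: P1 pit4 -> P1=[0,0,5,3,0,6](1) P2=[3,5,5,4,2,2](0)
Move 4: P1 pit3 -> P1=[0,0,5,0,1,7](2) P2=[3,5,5,4,2,2](0)
Move 5: P1 pit4 -> P1=[0,0,5,0,0,8](2) P2=[3,5,5,4,2,2](0)
Move 6: P2 pit2 -> P1=[1,0,5,0,0,8](2) P2=[3,5,0,5,3,3](1)
Move 7: P2 pit1 -> P1=[1,0,5,0,0,8](2) P2=[3,0,1,6,4,4](2)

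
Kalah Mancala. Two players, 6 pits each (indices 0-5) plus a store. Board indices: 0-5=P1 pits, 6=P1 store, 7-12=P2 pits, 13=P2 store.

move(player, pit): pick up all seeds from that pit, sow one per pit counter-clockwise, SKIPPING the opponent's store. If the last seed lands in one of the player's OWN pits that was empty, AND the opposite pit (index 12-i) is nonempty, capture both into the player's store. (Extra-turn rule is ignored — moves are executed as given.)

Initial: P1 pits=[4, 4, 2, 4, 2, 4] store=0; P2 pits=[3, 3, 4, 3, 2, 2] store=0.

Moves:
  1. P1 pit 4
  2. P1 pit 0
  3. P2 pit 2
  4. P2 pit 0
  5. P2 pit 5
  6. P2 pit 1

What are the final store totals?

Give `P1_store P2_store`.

Answer: 5 2

Derivation:
Move 1: P1 pit4 -> P1=[4,4,2,4,0,5](1) P2=[3,3,4,3,2,2](0)
Move 2: P1 pit0 -> P1=[0,5,3,5,0,5](5) P2=[3,0,4,3,2,2](0)
Move 3: P2 pit2 -> P1=[0,5,3,5,0,5](5) P2=[3,0,0,4,3,3](1)
Move 4: P2 pit0 -> P1=[0,5,3,5,0,5](5) P2=[0,1,1,5,3,3](1)
Move 5: P2 pit5 -> P1=[1,6,3,5,0,5](5) P2=[0,1,1,5,3,0](2)
Move 6: P2 pit1 -> P1=[1,6,3,5,0,5](5) P2=[0,0,2,5,3,0](2)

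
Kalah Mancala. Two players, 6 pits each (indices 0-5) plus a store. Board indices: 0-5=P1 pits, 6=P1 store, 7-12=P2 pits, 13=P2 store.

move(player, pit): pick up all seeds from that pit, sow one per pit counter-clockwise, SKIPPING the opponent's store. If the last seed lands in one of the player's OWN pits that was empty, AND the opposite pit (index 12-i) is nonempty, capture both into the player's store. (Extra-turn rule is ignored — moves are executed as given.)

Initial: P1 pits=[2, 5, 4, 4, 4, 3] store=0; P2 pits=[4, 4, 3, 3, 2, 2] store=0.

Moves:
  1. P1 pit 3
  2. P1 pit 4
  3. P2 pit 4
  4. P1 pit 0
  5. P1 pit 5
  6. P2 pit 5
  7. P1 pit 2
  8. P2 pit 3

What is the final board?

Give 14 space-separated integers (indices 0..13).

Answer: 2 7 0 1 1 1 4 8 6 5 0 1 1 3

Derivation:
Move 1: P1 pit3 -> P1=[2,5,4,0,5,4](1) P2=[5,4,3,3,2,2](0)
Move 2: P1 pit4 -> P1=[2,5,4,0,0,5](2) P2=[6,5,4,3,2,2](0)
Move 3: P2 pit4 -> P1=[2,5,4,0,0,5](2) P2=[6,5,4,3,0,3](1)
Move 4: P1 pit0 -> P1=[0,6,5,0,0,5](2) P2=[6,5,4,3,0,3](1)
Move 5: P1 pit5 -> P1=[0,6,5,0,0,0](3) P2=[7,6,5,4,0,3](1)
Move 6: P2 pit5 -> P1=[1,7,5,0,0,0](3) P2=[7,6,5,4,0,0](2)
Move 7: P1 pit2 -> P1=[1,7,0,1,1,1](4) P2=[8,6,5,4,0,0](2)
Move 8: P2 pit3 -> P1=[2,7,0,1,1,1](4) P2=[8,6,5,0,1,1](3)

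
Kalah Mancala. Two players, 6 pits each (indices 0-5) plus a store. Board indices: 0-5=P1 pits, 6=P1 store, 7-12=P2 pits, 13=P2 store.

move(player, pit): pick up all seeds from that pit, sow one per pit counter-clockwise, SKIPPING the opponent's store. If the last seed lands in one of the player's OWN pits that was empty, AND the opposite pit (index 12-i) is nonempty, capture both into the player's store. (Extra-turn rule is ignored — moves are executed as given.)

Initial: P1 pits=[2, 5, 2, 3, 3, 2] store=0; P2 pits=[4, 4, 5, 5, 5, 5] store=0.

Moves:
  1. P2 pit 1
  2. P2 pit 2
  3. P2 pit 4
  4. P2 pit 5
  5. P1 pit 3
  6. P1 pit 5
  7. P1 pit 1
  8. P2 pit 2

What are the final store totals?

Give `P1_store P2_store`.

Move 1: P2 pit1 -> P1=[2,5,2,3,3,2](0) P2=[4,0,6,6,6,6](0)
Move 2: P2 pit2 -> P1=[3,6,2,3,3,2](0) P2=[4,0,0,7,7,7](1)
Move 3: P2 pit4 -> P1=[4,7,3,4,4,2](0) P2=[4,0,0,7,0,8](2)
Move 4: P2 pit5 -> P1=[5,8,4,5,5,3](0) P2=[5,0,0,7,0,0](3)
Move 5: P1 pit3 -> P1=[5,8,4,0,6,4](1) P2=[6,1,0,7,0,0](3)
Move 6: P1 pit5 -> P1=[5,8,4,0,6,0](2) P2=[7,2,1,7,0,0](3)
Move 7: P1 pit1 -> P1=[5,0,5,1,7,1](3) P2=[8,3,2,7,0,0](3)
Move 8: P2 pit2 -> P1=[5,0,5,1,7,1](3) P2=[8,3,0,8,1,0](3)

Answer: 3 3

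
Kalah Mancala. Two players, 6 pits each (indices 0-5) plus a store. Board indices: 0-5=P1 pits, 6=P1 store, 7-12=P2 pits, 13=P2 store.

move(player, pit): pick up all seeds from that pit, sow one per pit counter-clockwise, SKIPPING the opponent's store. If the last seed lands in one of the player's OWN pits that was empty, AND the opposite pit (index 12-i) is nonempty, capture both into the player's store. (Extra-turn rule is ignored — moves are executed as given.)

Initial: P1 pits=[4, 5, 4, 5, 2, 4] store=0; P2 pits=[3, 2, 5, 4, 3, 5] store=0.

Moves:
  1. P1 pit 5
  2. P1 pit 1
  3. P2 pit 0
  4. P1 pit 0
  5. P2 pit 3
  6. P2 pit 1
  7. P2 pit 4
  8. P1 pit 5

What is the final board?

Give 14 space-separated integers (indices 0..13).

Move 1: P1 pit5 -> P1=[4,5,4,5,2,0](1) P2=[4,3,6,4,3,5](0)
Move 2: P1 pit1 -> P1=[4,0,5,6,3,1](2) P2=[4,3,6,4,3,5](0)
Move 3: P2 pit0 -> P1=[4,0,5,6,3,1](2) P2=[0,4,7,5,4,5](0)
Move 4: P1 pit0 -> P1=[0,1,6,7,4,1](2) P2=[0,4,7,5,4,5](0)
Move 5: P2 pit3 -> P1=[1,2,6,7,4,1](2) P2=[0,4,7,0,5,6](1)
Move 6: P2 pit1 -> P1=[1,2,6,7,4,1](2) P2=[0,0,8,1,6,7](1)
Move 7: P2 pit4 -> P1=[2,3,7,8,4,1](2) P2=[0,0,8,1,0,8](2)
Move 8: P1 pit5 -> P1=[2,3,7,8,4,0](3) P2=[0,0,8,1,0,8](2)

Answer: 2 3 7 8 4 0 3 0 0 8 1 0 8 2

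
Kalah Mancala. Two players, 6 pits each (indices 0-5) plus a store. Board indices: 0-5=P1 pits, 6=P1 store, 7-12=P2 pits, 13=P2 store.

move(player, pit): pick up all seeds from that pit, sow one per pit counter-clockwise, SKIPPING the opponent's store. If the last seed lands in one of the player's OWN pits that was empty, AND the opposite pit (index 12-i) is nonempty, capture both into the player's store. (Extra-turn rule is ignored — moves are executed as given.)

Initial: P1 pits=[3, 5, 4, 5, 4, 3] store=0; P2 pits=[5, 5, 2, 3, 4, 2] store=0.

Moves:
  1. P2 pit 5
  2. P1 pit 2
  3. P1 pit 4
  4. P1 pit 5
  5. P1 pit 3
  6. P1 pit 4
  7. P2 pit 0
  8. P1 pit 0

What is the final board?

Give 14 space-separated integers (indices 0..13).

Move 1: P2 pit5 -> P1=[4,5,4,5,4,3](0) P2=[5,5,2,3,4,0](1)
Move 2: P1 pit2 -> P1=[4,5,0,6,5,4](1) P2=[5,5,2,3,4,0](1)
Move 3: P1 pit4 -> P1=[4,5,0,6,0,5](2) P2=[6,6,3,3,4,0](1)
Move 4: P1 pit5 -> P1=[4,5,0,6,0,0](3) P2=[7,7,4,4,4,0](1)
Move 5: P1 pit3 -> P1=[4,5,0,0,1,1](4) P2=[8,8,5,4,4,0](1)
Move 6: P1 pit4 -> P1=[4,5,0,0,0,2](4) P2=[8,8,5,4,4,0](1)
Move 7: P2 pit0 -> P1=[5,6,0,0,0,2](4) P2=[0,9,6,5,5,1](2)
Move 8: P1 pit0 -> P1=[0,7,1,1,1,3](4) P2=[0,9,6,5,5,1](2)

Answer: 0 7 1 1 1 3 4 0 9 6 5 5 1 2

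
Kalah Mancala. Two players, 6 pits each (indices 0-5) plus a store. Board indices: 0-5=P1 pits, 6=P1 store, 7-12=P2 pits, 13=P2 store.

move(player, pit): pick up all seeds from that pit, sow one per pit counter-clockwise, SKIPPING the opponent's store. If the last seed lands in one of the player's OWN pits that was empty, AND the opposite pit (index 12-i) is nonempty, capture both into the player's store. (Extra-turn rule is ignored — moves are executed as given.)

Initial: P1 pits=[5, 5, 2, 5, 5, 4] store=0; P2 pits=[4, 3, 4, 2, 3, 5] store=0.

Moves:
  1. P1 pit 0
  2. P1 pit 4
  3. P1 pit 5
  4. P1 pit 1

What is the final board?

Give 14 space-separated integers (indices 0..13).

Answer: 0 0 4 7 1 1 3 7 5 6 4 4 5 0

Derivation:
Move 1: P1 pit0 -> P1=[0,6,3,6,6,5](0) P2=[4,3,4,2,3,5](0)
Move 2: P1 pit4 -> P1=[0,6,3,6,0,6](1) P2=[5,4,5,3,3,5](0)
Move 3: P1 pit5 -> P1=[0,6,3,6,0,0](2) P2=[6,5,6,4,4,5](0)
Move 4: P1 pit1 -> P1=[0,0,4,7,1,1](3) P2=[7,5,6,4,4,5](0)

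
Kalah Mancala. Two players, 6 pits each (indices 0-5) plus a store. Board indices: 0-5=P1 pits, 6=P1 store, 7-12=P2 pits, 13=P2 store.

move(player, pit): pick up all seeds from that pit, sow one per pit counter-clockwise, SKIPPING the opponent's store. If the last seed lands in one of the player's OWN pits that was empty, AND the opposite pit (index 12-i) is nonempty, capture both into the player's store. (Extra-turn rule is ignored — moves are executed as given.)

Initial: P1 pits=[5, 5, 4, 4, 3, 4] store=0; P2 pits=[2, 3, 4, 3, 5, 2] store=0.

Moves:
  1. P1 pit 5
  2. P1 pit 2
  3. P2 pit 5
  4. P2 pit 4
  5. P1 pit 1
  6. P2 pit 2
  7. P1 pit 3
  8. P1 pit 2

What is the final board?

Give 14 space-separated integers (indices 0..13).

Move 1: P1 pit5 -> P1=[5,5,4,4,3,0](1) P2=[3,4,5,3,5,2](0)
Move 2: P1 pit2 -> P1=[5,5,0,5,4,1](2) P2=[3,4,5,3,5,2](0)
Move 3: P2 pit5 -> P1=[6,5,0,5,4,1](2) P2=[3,4,5,3,5,0](1)
Move 4: P2 pit4 -> P1=[7,6,1,5,4,1](2) P2=[3,4,5,3,0,1](2)
Move 5: P1 pit1 -> P1=[7,0,2,6,5,2](3) P2=[4,4,5,3,0,1](2)
Move 6: P2 pit2 -> P1=[8,0,2,6,5,2](3) P2=[4,4,0,4,1,2](3)
Move 7: P1 pit3 -> P1=[8,0,2,0,6,3](4) P2=[5,5,1,4,1,2](3)
Move 8: P1 pit2 -> P1=[8,0,0,1,7,3](4) P2=[5,5,1,4,1,2](3)

Answer: 8 0 0 1 7 3 4 5 5 1 4 1 2 3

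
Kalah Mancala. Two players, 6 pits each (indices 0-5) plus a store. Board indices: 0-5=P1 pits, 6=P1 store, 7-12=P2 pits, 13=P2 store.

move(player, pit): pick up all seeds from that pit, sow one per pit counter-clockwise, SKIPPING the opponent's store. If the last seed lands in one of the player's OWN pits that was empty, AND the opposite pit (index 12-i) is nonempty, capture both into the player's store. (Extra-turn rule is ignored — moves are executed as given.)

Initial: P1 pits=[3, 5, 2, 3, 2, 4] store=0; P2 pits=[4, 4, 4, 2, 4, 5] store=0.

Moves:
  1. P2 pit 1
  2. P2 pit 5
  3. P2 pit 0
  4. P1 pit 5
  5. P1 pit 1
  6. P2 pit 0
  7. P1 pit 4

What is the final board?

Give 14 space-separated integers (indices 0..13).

Move 1: P2 pit1 -> P1=[3,5,2,3,2,4](0) P2=[4,0,5,3,5,6](0)
Move 2: P2 pit5 -> P1=[4,6,3,4,3,4](0) P2=[4,0,5,3,5,0](1)
Move 3: P2 pit0 -> P1=[4,6,3,4,3,4](0) P2=[0,1,6,4,6,0](1)
Move 4: P1 pit5 -> P1=[4,6,3,4,3,0](1) P2=[1,2,7,4,6,0](1)
Move 5: P1 pit1 -> P1=[4,0,4,5,4,1](2) P2=[2,2,7,4,6,0](1)
Move 6: P2 pit0 -> P1=[4,0,4,5,4,1](2) P2=[0,3,8,4,6,0](1)
Move 7: P1 pit4 -> P1=[4,0,4,5,0,2](3) P2=[1,4,8,4,6,0](1)

Answer: 4 0 4 5 0 2 3 1 4 8 4 6 0 1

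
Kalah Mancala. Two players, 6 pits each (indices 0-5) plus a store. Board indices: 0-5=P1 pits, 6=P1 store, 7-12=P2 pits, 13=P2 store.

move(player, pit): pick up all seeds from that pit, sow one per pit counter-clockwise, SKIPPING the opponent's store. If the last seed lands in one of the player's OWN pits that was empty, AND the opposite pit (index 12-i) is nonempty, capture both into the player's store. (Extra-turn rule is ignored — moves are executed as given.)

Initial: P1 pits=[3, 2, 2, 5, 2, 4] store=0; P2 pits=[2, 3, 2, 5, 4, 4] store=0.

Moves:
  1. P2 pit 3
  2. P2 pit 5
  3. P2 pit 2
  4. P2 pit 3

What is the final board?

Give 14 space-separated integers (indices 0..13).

Move 1: P2 pit3 -> P1=[4,3,2,5,2,4](0) P2=[2,3,2,0,5,5](1)
Move 2: P2 pit5 -> P1=[5,4,3,6,2,4](0) P2=[2,3,2,0,5,0](2)
Move 3: P2 pit2 -> P1=[5,4,3,6,2,4](0) P2=[2,3,0,1,6,0](2)
Move 4: P2 pit3 -> P1=[5,4,3,6,2,4](0) P2=[2,3,0,0,7,0](2)

Answer: 5 4 3 6 2 4 0 2 3 0 0 7 0 2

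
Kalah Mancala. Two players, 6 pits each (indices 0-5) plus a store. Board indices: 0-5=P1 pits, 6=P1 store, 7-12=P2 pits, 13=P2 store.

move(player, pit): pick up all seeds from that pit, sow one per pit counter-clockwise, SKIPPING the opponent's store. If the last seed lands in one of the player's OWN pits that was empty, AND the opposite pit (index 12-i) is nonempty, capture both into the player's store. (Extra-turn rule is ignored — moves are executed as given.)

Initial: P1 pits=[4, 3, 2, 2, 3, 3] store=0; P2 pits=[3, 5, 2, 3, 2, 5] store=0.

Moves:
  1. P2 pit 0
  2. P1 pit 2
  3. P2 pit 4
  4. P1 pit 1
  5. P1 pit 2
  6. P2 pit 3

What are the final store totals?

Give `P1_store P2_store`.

Answer: 0 2

Derivation:
Move 1: P2 pit0 -> P1=[4,3,2,2,3,3](0) P2=[0,6,3,4,2,5](0)
Move 2: P1 pit2 -> P1=[4,3,0,3,4,3](0) P2=[0,6,3,4,2,5](0)
Move 3: P2 pit4 -> P1=[4,3,0,3,4,3](0) P2=[0,6,3,4,0,6](1)
Move 4: P1 pit1 -> P1=[4,0,1,4,5,3](0) P2=[0,6,3,4,0,6](1)
Move 5: P1 pit2 -> P1=[4,0,0,5,5,3](0) P2=[0,6,3,4,0,6](1)
Move 6: P2 pit3 -> P1=[5,0,0,5,5,3](0) P2=[0,6,3,0,1,7](2)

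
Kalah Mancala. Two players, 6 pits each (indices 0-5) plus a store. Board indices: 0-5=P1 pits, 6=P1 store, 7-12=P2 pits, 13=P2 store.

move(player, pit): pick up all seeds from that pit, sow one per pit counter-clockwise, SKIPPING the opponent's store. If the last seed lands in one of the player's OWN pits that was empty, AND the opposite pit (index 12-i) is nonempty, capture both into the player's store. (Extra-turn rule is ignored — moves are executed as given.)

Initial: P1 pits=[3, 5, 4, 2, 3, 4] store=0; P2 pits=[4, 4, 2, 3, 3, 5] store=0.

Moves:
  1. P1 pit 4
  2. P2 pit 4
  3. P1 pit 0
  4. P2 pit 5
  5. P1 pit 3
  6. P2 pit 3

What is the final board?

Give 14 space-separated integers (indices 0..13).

Answer: 1 7 6 0 2 6 7 6 0 2 0 1 1 3

Derivation:
Move 1: P1 pit4 -> P1=[3,5,4,2,0,5](1) P2=[5,4,2,3,3,5](0)
Move 2: P2 pit4 -> P1=[4,5,4,2,0,5](1) P2=[5,4,2,3,0,6](1)
Move 3: P1 pit0 -> P1=[0,6,5,3,0,5](6) P2=[5,0,2,3,0,6](1)
Move 4: P2 pit5 -> P1=[1,7,6,4,1,5](6) P2=[5,0,2,3,0,0](2)
Move 5: P1 pit3 -> P1=[1,7,6,0,2,6](7) P2=[6,0,2,3,0,0](2)
Move 6: P2 pit3 -> P1=[1,7,6,0,2,6](7) P2=[6,0,2,0,1,1](3)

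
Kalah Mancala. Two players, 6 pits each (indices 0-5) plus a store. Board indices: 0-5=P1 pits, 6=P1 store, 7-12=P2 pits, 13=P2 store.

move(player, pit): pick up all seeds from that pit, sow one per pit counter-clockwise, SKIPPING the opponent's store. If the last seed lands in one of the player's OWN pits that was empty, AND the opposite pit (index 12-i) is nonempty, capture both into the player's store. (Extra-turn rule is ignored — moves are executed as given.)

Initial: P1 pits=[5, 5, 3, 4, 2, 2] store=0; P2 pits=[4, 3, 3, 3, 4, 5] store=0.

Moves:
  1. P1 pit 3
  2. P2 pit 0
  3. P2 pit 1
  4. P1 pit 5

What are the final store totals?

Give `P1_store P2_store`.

Move 1: P1 pit3 -> P1=[5,5,3,0,3,3](1) P2=[5,3,3,3,4,5](0)
Move 2: P2 pit0 -> P1=[5,5,3,0,3,3](1) P2=[0,4,4,4,5,6](0)
Move 3: P2 pit1 -> P1=[5,5,3,0,3,3](1) P2=[0,0,5,5,6,7](0)
Move 4: P1 pit5 -> P1=[5,5,3,0,3,0](2) P2=[1,1,5,5,6,7](0)

Answer: 2 0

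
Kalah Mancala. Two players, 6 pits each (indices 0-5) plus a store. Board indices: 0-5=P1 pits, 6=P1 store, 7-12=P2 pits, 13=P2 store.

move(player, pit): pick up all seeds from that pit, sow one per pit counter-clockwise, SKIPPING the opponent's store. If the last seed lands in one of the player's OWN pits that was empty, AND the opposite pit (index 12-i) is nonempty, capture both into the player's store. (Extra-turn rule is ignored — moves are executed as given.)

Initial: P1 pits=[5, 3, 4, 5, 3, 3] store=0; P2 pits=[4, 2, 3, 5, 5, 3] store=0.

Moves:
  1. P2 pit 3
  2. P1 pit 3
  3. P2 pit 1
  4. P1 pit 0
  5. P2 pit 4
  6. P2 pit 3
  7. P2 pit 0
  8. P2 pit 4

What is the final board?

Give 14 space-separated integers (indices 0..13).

Answer: 1 0 6 2 6 5 2 0 1 5 1 0 7 9

Derivation:
Move 1: P2 pit3 -> P1=[6,4,4,5,3,3](0) P2=[4,2,3,0,6,4](1)
Move 2: P1 pit3 -> P1=[6,4,4,0,4,4](1) P2=[5,3,3,0,6,4](1)
Move 3: P2 pit1 -> P1=[6,4,4,0,4,4](1) P2=[5,0,4,1,7,4](1)
Move 4: P1 pit0 -> P1=[0,5,5,1,5,5](2) P2=[5,0,4,1,7,4](1)
Move 5: P2 pit4 -> P1=[1,6,6,2,6,5](2) P2=[5,0,4,1,0,5](2)
Move 6: P2 pit3 -> P1=[1,0,6,2,6,5](2) P2=[5,0,4,0,0,5](9)
Move 7: P2 pit0 -> P1=[1,0,6,2,6,5](2) P2=[0,1,5,1,1,6](9)
Move 8: P2 pit4 -> P1=[1,0,6,2,6,5](2) P2=[0,1,5,1,0,7](9)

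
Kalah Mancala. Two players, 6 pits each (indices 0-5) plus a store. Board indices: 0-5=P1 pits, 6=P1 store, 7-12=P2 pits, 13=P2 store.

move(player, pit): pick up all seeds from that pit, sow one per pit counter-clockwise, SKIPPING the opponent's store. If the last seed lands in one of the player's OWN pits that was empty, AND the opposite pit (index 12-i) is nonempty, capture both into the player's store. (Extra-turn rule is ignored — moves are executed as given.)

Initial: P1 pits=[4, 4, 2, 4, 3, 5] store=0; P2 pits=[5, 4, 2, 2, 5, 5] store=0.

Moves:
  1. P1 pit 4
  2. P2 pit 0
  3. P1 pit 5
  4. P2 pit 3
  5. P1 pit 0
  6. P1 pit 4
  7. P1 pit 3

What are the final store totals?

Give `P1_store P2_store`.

Answer: 5 2

Derivation:
Move 1: P1 pit4 -> P1=[4,4,2,4,0,6](1) P2=[6,4,2,2,5,5](0)
Move 2: P2 pit0 -> P1=[4,4,2,4,0,6](1) P2=[0,5,3,3,6,6](1)
Move 3: P1 pit5 -> P1=[4,4,2,4,0,0](2) P2=[1,6,4,4,7,6](1)
Move 4: P2 pit3 -> P1=[5,4,2,4,0,0](2) P2=[1,6,4,0,8,7](2)
Move 5: P1 pit0 -> P1=[0,5,3,5,1,0](4) P2=[0,6,4,0,8,7](2)
Move 6: P1 pit4 -> P1=[0,5,3,5,0,1](4) P2=[0,6,4,0,8,7](2)
Move 7: P1 pit3 -> P1=[0,5,3,0,1,2](5) P2=[1,7,4,0,8,7](2)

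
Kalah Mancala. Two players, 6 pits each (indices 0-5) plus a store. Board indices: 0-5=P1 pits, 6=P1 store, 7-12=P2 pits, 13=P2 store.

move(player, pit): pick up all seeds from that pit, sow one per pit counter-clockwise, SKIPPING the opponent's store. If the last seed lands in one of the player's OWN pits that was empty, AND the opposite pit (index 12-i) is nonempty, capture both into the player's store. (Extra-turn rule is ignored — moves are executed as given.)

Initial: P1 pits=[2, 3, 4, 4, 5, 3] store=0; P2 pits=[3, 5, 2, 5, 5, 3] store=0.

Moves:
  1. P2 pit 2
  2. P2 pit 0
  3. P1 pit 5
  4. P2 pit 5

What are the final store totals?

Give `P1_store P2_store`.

Answer: 1 1

Derivation:
Move 1: P2 pit2 -> P1=[2,3,4,4,5,3](0) P2=[3,5,0,6,6,3](0)
Move 2: P2 pit0 -> P1=[2,3,4,4,5,3](0) P2=[0,6,1,7,6,3](0)
Move 3: P1 pit5 -> P1=[2,3,4,4,5,0](1) P2=[1,7,1,7,6,3](0)
Move 4: P2 pit5 -> P1=[3,4,4,4,5,0](1) P2=[1,7,1,7,6,0](1)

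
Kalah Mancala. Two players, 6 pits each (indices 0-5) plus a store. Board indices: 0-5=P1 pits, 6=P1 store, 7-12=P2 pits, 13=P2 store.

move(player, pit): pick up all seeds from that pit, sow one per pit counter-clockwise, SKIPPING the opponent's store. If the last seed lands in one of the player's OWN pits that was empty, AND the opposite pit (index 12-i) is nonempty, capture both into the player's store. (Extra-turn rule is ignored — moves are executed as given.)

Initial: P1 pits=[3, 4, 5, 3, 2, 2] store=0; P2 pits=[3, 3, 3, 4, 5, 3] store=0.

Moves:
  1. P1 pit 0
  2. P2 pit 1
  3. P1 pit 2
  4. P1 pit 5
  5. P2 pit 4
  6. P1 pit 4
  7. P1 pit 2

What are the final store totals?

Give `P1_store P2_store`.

Move 1: P1 pit0 -> P1=[0,5,6,4,2,2](0) P2=[3,3,3,4,5,3](0)
Move 2: P2 pit1 -> P1=[0,5,6,4,2,2](0) P2=[3,0,4,5,6,3](0)
Move 3: P1 pit2 -> P1=[0,5,0,5,3,3](1) P2=[4,1,4,5,6,3](0)
Move 4: P1 pit5 -> P1=[0,5,0,5,3,0](2) P2=[5,2,4,5,6,3](0)
Move 5: P2 pit4 -> P1=[1,6,1,6,3,0](2) P2=[5,2,4,5,0,4](1)
Move 6: P1 pit4 -> P1=[1,6,1,6,0,1](3) P2=[6,2,4,5,0,4](1)
Move 7: P1 pit2 -> P1=[1,6,0,7,0,1](3) P2=[6,2,4,5,0,4](1)

Answer: 3 1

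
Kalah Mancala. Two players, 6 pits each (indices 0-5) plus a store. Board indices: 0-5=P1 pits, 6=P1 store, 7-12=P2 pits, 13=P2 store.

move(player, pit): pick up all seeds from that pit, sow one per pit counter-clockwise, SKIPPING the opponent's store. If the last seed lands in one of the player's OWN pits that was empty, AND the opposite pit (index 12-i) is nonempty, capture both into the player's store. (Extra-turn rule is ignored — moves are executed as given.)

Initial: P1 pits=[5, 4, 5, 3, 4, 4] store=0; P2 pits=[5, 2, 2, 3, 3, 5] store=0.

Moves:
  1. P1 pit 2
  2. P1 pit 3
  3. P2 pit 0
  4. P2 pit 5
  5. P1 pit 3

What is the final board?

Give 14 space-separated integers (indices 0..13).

Answer: 7 5 1 0 8 6 2 0 3 3 4 4 0 2

Derivation:
Move 1: P1 pit2 -> P1=[5,4,0,4,5,5](1) P2=[6,2,2,3,3,5](0)
Move 2: P1 pit3 -> P1=[5,4,0,0,6,6](2) P2=[7,2,2,3,3,5](0)
Move 3: P2 pit0 -> P1=[6,4,0,0,6,6](2) P2=[0,3,3,4,4,6](1)
Move 4: P2 pit5 -> P1=[7,5,1,1,7,6](2) P2=[0,3,3,4,4,0](2)
Move 5: P1 pit3 -> P1=[7,5,1,0,8,6](2) P2=[0,3,3,4,4,0](2)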